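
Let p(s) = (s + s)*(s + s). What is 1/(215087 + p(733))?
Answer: 1/2364243 ≈ 4.2297e-7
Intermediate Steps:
p(s) = 4*s² (p(s) = (2*s)*(2*s) = 4*s²)
1/(215087 + p(733)) = 1/(215087 + 4*733²) = 1/(215087 + 4*537289) = 1/(215087 + 2149156) = 1/2364243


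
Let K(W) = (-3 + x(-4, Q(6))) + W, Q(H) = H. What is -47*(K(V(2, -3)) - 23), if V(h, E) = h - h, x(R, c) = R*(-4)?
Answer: 470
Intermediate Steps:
x(R, c) = -4*R
V(h, E) = 0
K(W) = 13 + W (K(W) = (-3 - 4*(-4)) + W = (-3 + 16) + W = 13 + W)
-47*(K(V(2, -3)) - 23) = -47*((13 + 0) - 23) = -47*(13 - 23) = -47*(-10) = 470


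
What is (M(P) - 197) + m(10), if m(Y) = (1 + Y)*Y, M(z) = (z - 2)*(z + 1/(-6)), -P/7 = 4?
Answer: 758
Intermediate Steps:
P = -28 (P = -7*4 = -28)
M(z) = (-2 + z)*(-⅙ + z) (M(z) = (-2 + z)*(z - ⅙) = (-2 + z)*(-⅙ + z))
m(Y) = Y*(1 + Y)
(M(P) - 197) + m(10) = ((⅓ + (-28)² - 13/6*(-28)) - 197) + 10*(1 + 10) = ((⅓ + 784 + 182/3) - 197) + 10*11 = (845 - 197) + 110 = 648 + 110 = 758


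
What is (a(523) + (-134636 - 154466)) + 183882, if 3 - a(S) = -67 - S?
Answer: -104627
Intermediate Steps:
a(S) = 70 + S (a(S) = 3 - (-67 - S) = 3 + (67 + S) = 70 + S)
(a(523) + (-134636 - 154466)) + 183882 = ((70 + 523) + (-134636 - 154466)) + 183882 = (593 - 289102) + 183882 = -288509 + 183882 = -104627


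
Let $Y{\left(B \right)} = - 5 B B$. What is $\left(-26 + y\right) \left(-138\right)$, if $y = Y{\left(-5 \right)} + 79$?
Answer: $9936$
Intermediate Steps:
$Y{\left(B \right)} = - 5 B^{2}$
$y = -46$ ($y = - 5 \left(-5\right)^{2} + 79 = \left(-5\right) 25 + 79 = -125 + 79 = -46$)
$\left(-26 + y\right) \left(-138\right) = \left(-26 - 46\right) \left(-138\right) = \left(-72\right) \left(-138\right) = 9936$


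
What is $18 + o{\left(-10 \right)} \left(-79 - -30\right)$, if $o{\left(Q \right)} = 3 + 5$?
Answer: $-374$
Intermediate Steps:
$o{\left(Q \right)} = 8$
$18 + o{\left(-10 \right)} \left(-79 - -30\right) = 18 + 8 \left(-79 - -30\right) = 18 + 8 \left(-79 + 30\right) = 18 + 8 \left(-49\right) = 18 - 392 = -374$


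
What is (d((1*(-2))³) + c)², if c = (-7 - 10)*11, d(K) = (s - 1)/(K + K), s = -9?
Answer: 2223081/64 ≈ 34736.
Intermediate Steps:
d(K) = -5/K (d(K) = (-9 - 1)/(K + K) = -10*1/(2*K) = -5/K)
c = -187 (c = -17*11 = -187)
(d((1*(-2))³) + c)² = (-5/((1*(-2))³) - 187)² = (-5/((-2)³) - 187)² = (-5/(-8) - 187)² = (-5*(-⅛) - 187)² = (5/8 - 187)² = (-1491/8)² = 2223081/64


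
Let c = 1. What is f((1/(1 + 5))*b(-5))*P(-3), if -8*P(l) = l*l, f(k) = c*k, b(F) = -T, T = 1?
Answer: 3/16 ≈ 0.18750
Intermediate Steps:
b(F) = -1 (b(F) = -1*1 = -1)
f(k) = k (f(k) = 1*k = k)
P(l) = -l²/8 (P(l) = -l*l/8 = -l²/8)
f((1/(1 + 5))*b(-5))*P(-3) = ((1/(1 + 5))*(-1))*(-⅛*(-3)²) = ((1/6)*(-1))*(-⅛*9) = ((1*(⅙))*(-1))*(-9/8) = ((⅙)*(-1))*(-9/8) = -⅙*(-9/8) = 3/16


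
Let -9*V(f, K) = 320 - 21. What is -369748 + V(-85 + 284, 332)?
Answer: -3328031/9 ≈ -3.6978e+5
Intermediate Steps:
V(f, K) = -299/9 (V(f, K) = -(320 - 21)/9 = -⅑*299 = -299/9)
-369748 + V(-85 + 284, 332) = -369748 - 299/9 = -3328031/9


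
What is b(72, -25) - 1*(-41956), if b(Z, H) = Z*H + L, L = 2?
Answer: 40158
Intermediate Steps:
b(Z, H) = 2 + H*Z (b(Z, H) = Z*H + 2 = H*Z + 2 = 2 + H*Z)
b(72, -25) - 1*(-41956) = (2 - 25*72) - 1*(-41956) = (2 - 1800) + 41956 = -1798 + 41956 = 40158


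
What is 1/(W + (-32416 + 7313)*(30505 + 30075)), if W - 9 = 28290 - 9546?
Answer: -1/1520720987 ≈ -6.5758e-10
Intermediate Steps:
W = 18753 (W = 9 + (28290 - 9546) = 9 + 18744 = 18753)
1/(W + (-32416 + 7313)*(30505 + 30075)) = 1/(18753 + (-32416 + 7313)*(30505 + 30075)) = 1/(18753 - 25103*60580) = 1/(18753 - 1520739740) = 1/(-1520720987) = -1/1520720987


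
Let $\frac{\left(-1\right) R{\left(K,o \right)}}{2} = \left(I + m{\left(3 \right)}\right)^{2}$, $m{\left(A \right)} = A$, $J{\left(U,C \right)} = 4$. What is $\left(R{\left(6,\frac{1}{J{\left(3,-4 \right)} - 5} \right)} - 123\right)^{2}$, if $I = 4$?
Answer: $48841$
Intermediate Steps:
$R{\left(K,o \right)} = -98$ ($R{\left(K,o \right)} = - 2 \left(4 + 3\right)^{2} = - 2 \cdot 7^{2} = \left(-2\right) 49 = -98$)
$\left(R{\left(6,\frac{1}{J{\left(3,-4 \right)} - 5} \right)} - 123\right)^{2} = \left(-98 - 123\right)^{2} = \left(-221\right)^{2} = 48841$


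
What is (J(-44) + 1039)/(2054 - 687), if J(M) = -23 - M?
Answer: 1060/1367 ≈ 0.77542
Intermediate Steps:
(J(-44) + 1039)/(2054 - 687) = ((-23 - 1*(-44)) + 1039)/(2054 - 687) = ((-23 + 44) + 1039)/1367 = (21 + 1039)*(1/1367) = 1060*(1/1367) = 1060/1367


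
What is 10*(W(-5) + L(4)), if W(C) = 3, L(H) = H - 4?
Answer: 30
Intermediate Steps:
L(H) = -4 + H
10*(W(-5) + L(4)) = 10*(3 + (-4 + 4)) = 10*(3 + 0) = 10*3 = 30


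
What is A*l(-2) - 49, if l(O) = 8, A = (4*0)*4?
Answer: -49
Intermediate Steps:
A = 0 (A = 0*4 = 0)
A*l(-2) - 49 = 0*8 - 49 = 0 - 49 = -49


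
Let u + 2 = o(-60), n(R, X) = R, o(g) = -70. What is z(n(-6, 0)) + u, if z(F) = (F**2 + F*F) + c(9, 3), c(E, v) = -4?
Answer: -4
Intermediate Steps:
u = -72 (u = -2 - 70 = -72)
z(F) = -4 + 2*F**2 (z(F) = (F**2 + F*F) - 4 = (F**2 + F**2) - 4 = 2*F**2 - 4 = -4 + 2*F**2)
z(n(-6, 0)) + u = (-4 + 2*(-6)**2) - 72 = (-4 + 2*36) - 72 = (-4 + 72) - 72 = 68 - 72 = -4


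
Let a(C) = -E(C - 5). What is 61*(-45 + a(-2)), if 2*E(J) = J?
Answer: -5063/2 ≈ -2531.5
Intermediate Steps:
E(J) = J/2
a(C) = 5/2 - C/2 (a(C) = -(C - 5)/2 = -(-5 + C)/2 = -(-5/2 + C/2) = 5/2 - C/2)
61*(-45 + a(-2)) = 61*(-45 + (5/2 - ½*(-2))) = 61*(-45 + (5/2 + 1)) = 61*(-45 + 7/2) = 61*(-83/2) = -5063/2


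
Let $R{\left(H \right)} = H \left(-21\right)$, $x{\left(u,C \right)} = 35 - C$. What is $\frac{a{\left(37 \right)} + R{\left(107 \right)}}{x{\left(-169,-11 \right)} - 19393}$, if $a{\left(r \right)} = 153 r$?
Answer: $- \frac{1138}{6449} \approx -0.17646$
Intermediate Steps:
$R{\left(H \right)} = - 21 H$
$\frac{a{\left(37 \right)} + R{\left(107 \right)}}{x{\left(-169,-11 \right)} - 19393} = \frac{153 \cdot 37 - 2247}{\left(35 - -11\right) - 19393} = \frac{5661 - 2247}{\left(35 + 11\right) - 19393} = \frac{3414}{46 - 19393} = \frac{3414}{-19347} = 3414 \left(- \frac{1}{19347}\right) = - \frac{1138}{6449}$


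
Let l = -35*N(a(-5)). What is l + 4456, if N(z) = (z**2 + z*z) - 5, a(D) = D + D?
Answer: -2369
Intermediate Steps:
a(D) = 2*D
N(z) = -5 + 2*z**2 (N(z) = (z**2 + z**2) - 5 = 2*z**2 - 5 = -5 + 2*z**2)
l = -6825 (l = -35*(-5 + 2*(2*(-5))**2) = -35*(-5 + 2*(-10)**2) = -35*(-5 + 2*100) = -35*(-5 + 200) = -35*195 = -6825)
l + 4456 = -6825 + 4456 = -2369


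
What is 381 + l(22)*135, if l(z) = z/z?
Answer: 516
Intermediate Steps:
l(z) = 1
381 + l(22)*135 = 381 + 1*135 = 381 + 135 = 516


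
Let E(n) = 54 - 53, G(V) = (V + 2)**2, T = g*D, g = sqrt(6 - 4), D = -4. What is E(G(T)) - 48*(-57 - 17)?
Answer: 3553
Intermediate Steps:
g = sqrt(2) ≈ 1.4142
T = -4*sqrt(2) (T = sqrt(2)*(-4) = -4*sqrt(2) ≈ -5.6569)
G(V) = (2 + V)**2
E(n) = 1
E(G(T)) - 48*(-57 - 17) = 1 - 48*(-57 - 17) = 1 - 48*(-74) = 1 + 3552 = 3553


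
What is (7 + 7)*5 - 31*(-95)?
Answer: 3015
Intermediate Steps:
(7 + 7)*5 - 31*(-95) = 14*5 + 2945 = 70 + 2945 = 3015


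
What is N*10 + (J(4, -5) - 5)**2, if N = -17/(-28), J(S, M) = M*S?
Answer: 8835/14 ≈ 631.07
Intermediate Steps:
N = 17/28 (N = -17*(-1/28) = 17/28 ≈ 0.60714)
N*10 + (J(4, -5) - 5)**2 = (17/28)*10 + (-5*4 - 5)**2 = 85/14 + (-20 - 5)**2 = 85/14 + (-25)**2 = 85/14 + 625 = 8835/14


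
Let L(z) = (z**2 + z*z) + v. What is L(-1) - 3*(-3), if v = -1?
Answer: 10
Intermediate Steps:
L(z) = -1 + 2*z**2 (L(z) = (z**2 + z*z) - 1 = (z**2 + z**2) - 1 = 2*z**2 - 1 = -1 + 2*z**2)
L(-1) - 3*(-3) = (-1 + 2*(-1)**2) - 3*(-3) = (-1 + 2*1) + 9 = (-1 + 2) + 9 = 1 + 9 = 10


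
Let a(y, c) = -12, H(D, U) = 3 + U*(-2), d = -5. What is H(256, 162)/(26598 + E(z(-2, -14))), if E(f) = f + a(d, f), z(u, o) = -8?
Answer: -321/26578 ≈ -0.012078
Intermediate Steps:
H(D, U) = 3 - 2*U
E(f) = -12 + f (E(f) = f - 12 = -12 + f)
H(256, 162)/(26598 + E(z(-2, -14))) = (3 - 2*162)/(26598 + (-12 - 8)) = (3 - 324)/(26598 - 20) = -321/26578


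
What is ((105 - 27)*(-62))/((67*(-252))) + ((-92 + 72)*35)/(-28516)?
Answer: 3119212/10030503 ≈ 0.31097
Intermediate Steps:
((105 - 27)*(-62))/((67*(-252))) + ((-92 + 72)*35)/(-28516) = (78*(-62))/(-16884) - 20*35*(-1/28516) = -4836*(-1/16884) - 700*(-1/28516) = 403/1407 + 175/7129 = 3119212/10030503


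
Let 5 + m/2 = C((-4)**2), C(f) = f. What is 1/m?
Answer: 1/22 ≈ 0.045455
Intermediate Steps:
m = 22 (m = -10 + 2*(-4)**2 = -10 + 2*16 = -10 + 32 = 22)
1/m = 1/22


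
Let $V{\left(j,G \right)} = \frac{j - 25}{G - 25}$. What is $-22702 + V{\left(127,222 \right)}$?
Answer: $- \frac{4472192}{197} \approx -22701.0$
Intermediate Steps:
$V{\left(j,G \right)} = \frac{-25 + j}{-25 + G}$
$-22702 + V{\left(127,222 \right)} = -22702 + \frac{-25 + 127}{-25 + 222} = -22702 + \frac{1}{197} \cdot 102 = -22702 + \frac{102}{197} = - \frac{4472192}{197}$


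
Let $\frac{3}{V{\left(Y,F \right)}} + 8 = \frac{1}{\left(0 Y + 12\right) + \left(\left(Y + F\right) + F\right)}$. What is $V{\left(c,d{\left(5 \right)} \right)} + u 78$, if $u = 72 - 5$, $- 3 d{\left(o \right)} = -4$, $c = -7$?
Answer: $\frac{945837}{181} \approx 5225.6$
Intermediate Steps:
$d{\left(o \right)} = \frac{4}{3}$ ($d{\left(o \right)} = \left(- \frac{1}{3}\right) \left(-4\right) = \frac{4}{3}$)
$V{\left(Y,F \right)} = \frac{3}{-8 + \frac{1}{12 + Y + 2 F}}$ ($V{\left(Y,F \right)} = \frac{3}{-8 + \frac{1}{\left(0 Y + 12\right) + \left(\left(Y + F\right) + F\right)}} = \frac{3}{-8 + \frac{1}{\left(0 + 12\right) + \left(\left(F + Y\right) + F\right)}} = \frac{3}{-8 + \frac{1}{12 + \left(Y + 2 F\right)}} = \frac{3}{-8 + \frac{1}{12 + Y + 2 F}}$)
$u = 67$
$V{\left(c,d{\left(5 \right)} \right)} + u 78 = \frac{3 \left(-12 - -7 - \frac{8}{3}\right)}{95 + 8 \left(-7\right) + 16 \cdot \frac{4}{3}} + 67 \cdot 78 = \frac{3 \left(-12 + 7 - \frac{8}{3}\right)}{95 - 56 + \frac{64}{3}} + 5226 = 3 \frac{1}{\frac{181}{3}} \left(- \frac{23}{3}\right) + 5226 = 3 \cdot \frac{3}{181} \left(- \frac{23}{3}\right) + 5226 = - \frac{69}{181} + 5226 = \frac{945837}{181}$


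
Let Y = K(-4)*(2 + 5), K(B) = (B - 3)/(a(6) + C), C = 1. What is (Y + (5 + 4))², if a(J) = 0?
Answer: 1600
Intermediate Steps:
K(B) = -3 + B (K(B) = (B - 3)/(0 + 1) = (-3 + B)/1 = (-3 + B)*1 = -3 + B)
Y = -49 (Y = (-3 - 4)*(2 + 5) = -7*7 = -49)
(Y + (5 + 4))² = (-49 + (5 + 4))² = (-49 + 9)² = (-40)² = 1600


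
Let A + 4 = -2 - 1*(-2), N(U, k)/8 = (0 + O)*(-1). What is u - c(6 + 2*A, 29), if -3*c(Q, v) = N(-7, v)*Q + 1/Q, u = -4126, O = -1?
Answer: -8263/2 ≈ -4131.5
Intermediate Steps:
N(U, k) = 8 (N(U, k) = 8*((0 - 1)*(-1)) = 8*(-1*(-1)) = 8*1 = 8)
A = -4 (A = -4 + (-2 - 1*(-2)) = -4 + (-2 + 2) = -4 + 0 = -4)
c(Q, v) = -8*Q/3 - 1/(3*Q) (c(Q, v) = -(8*Q + 1/Q)/3 = -(1/Q + 8*Q)/3 = -8*Q/3 - 1/(3*Q))
u - c(6 + 2*A, 29) = -4126 - (-1 - 8*(6 + 2*(-4))²)/(3*(6 + 2*(-4))) = -4126 - (-1 - 8*(6 - 8)²)/(3*(6 - 8)) = -4126 - (-1 - 8*(-2)²)/(3*(-2)) = -4126 - (-1)*(-1 - 8*4)/(3*2) = -4126 - (-1)*(-1 - 32)/(3*2) = -4126 - (-1)*(-33)/(3*2) = -4126 - 1*11/2 = -4126 - 11/2 = -8263/2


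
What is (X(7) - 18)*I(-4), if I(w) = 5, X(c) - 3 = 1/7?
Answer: -520/7 ≈ -74.286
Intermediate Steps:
X(c) = 22/7 (X(c) = 3 + 1/7 = 22/7)
(X(7) - 18)*I(-4) = (22/7 - 18)*5 = -104/7*5 = -520/7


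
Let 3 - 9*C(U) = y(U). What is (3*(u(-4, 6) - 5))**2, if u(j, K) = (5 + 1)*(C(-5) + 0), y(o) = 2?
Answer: 169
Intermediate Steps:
C(U) = 1/9 (C(U) = 1/3 - 1/9*2 = 1/3 - 2/9 = 1/9)
u(j, K) = 2/3 (u(j, K) = (5 + 1)*(1/9 + 0) = 6*(1/9) = 2/3)
(3*(u(-4, 6) - 5))**2 = (3*(2/3 - 5))**2 = (3*(-13/3))**2 = (-13)**2 = 169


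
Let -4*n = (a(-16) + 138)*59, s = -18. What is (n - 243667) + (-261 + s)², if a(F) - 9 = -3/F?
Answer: -10751809/64 ≈ -1.6800e+5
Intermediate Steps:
a(F) = 9 - 3/F
n = -138945/64 (n = -((9 - 3/(-16)) + 138)*59/4 = -((9 - 3*(-1/16)) + 138)*59/4 = -((9 + 3/16) + 138)*59/4 = -(147/16 + 138)*59/4 = -2355*59/64 = -¼*138945/16 = -138945/64 ≈ -2171.0)
(n - 243667) + (-261 + s)² = (-138945/64 - 243667) + (-261 - 18)² = -15733633/64 + (-279)² = -15733633/64 + 77841 = -10751809/64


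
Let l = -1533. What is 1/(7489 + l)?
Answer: 1/5956 ≈ 0.00016790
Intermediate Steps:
1/(7489 + l) = 1/(7489 - 1533) = 1/5956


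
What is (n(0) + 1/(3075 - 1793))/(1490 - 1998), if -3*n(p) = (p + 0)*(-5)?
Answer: -1/651256 ≈ -1.5355e-6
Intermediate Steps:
n(p) = 5*p/3 (n(p) = -(p + 0)*(-5)/3 = -p*(-5)/3 = -(-5)*p/3 = 5*p/3)
(n(0) + 1/(3075 - 1793))/(1490 - 1998) = ((5/3)*0 + 1/(3075 - 1793))/(1490 - 1998) = (0 + 1/1282)/(-508) = (0 + 1/1282)*(-1/508) = (1/1282)*(-1/508) = -1/651256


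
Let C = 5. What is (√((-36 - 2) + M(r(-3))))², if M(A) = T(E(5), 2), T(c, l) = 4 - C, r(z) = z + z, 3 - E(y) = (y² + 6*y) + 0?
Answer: -39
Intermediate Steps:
E(y) = 3 - y² - 6*y (E(y) = 3 - ((y² + 6*y) + 0) = 3 - (y² + 6*y) = 3 + (-y² - 6*y) = 3 - y² - 6*y)
r(z) = 2*z
T(c, l) = -1 (T(c, l) = 4 - 1*5 = 4 - 5 = -1)
M(A) = -1
(√((-36 - 2) + M(r(-3))))² = (√((-36 - 2) - 1))² = (√(-38 - 1))² = (√(-39))² = (I*√39)² = -39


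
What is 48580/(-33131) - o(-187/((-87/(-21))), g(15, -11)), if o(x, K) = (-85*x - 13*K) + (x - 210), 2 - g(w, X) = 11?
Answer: -507858107/137257 ≈ -3700.1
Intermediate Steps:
g(w, X) = -9 (g(w, X) = 2 - 1*11 = 2 - 11 = -9)
o(x, K) = -210 - 84*x - 13*K (o(x, K) = (-85*x - 13*K) + (-210 + x) = -210 - 84*x - 13*K)
48580/(-33131) - o(-187/((-87/(-21))), g(15, -11)) = 48580/(-33131) - (-210 - (-15708)/((-87/(-21))) - 13*(-9)) = 48580*(-1/33131) - (-210 - (-15708)/((-87*(-1/21))) + 117) = -6940/4733 - (-210 - (-15708)/29/7 + 117) = -6940/4733 - (-210 - (-15708)*7/29 + 117) = -6940/4733 - (-210 - 84*(-1309/29) + 117) = -6940/4733 - (-210 + 109956/29 + 117) = -6940/4733 - 1*107259/29 = -6940/4733 - 107259/29 = -507858107/137257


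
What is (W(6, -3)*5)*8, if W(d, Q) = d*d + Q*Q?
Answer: 1800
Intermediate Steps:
W(d, Q) = Q² + d² (W(d, Q) = d² + Q² = Q² + d²)
(W(6, -3)*5)*8 = (((-3)² + 6²)*5)*8 = ((9 + 36)*5)*8 = (45*5)*8 = 225*8 = 1800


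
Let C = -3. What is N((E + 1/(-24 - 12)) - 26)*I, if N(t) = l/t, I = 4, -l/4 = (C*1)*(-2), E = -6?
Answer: 3456/1153 ≈ 2.9974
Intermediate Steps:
l = -24 (l = -4*(-3*1)*(-2) = -(-12)*(-2) = -4*6 = -24)
N(t) = -24/t
N((E + 1/(-24 - 12)) - 26)*I = -24/((-6 + 1/(-24 - 12)) - 26)*4 = -24/((-6 + 1/(-36)) - 26)*4 = -24/((-6 - 1/36) - 26)*4 = -24/(-217/36 - 26)*4 = -24/(-1153/36)*4 = -24*(-36/1153)*4 = (864/1153)*4 = 3456/1153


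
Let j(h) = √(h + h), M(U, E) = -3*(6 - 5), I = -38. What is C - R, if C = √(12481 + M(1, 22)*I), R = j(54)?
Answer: √12595 - 6*√3 ≈ 101.84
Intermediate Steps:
M(U, E) = -3 (M(U, E) = -3*1 = -3)
j(h) = √2*√h (j(h) = √(2*h) = √2*√h)
R = 6*√3 (R = √2*√54 = √2*(3*√6) = 6*√3 ≈ 10.392)
C = √12595 (C = √(12481 - 3*(-38)) = √(12481 + 114) = √12595 ≈ 112.23)
C - R = √12595 - 6*√3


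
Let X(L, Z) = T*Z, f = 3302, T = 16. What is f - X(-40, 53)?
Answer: 2454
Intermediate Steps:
X(L, Z) = 16*Z
f - X(-40, 53) = 3302 - 16*53 = 3302 - 1*848 = 3302 - 848 = 2454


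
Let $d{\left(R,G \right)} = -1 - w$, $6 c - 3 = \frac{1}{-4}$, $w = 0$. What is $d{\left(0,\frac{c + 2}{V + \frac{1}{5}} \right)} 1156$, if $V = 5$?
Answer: $-1156$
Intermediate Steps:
$c = \frac{11}{24}$ ($c = \frac{1}{2} + \frac{1}{6 \left(-4\right)} = \frac{1}{2} + \frac{1}{6} \left(- \frac{1}{4}\right) = \frac{1}{2} - \frac{1}{24} = \frac{11}{24} \approx 0.45833$)
$d{\left(R,G \right)} = -1$ ($d{\left(R,G \right)} = -1 - 0 = -1 + 0 = -1$)
$d{\left(0,\frac{c + 2}{V + \frac{1}{5}} \right)} 1156 = \left(-1\right) 1156 = -1156$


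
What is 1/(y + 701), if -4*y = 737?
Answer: 4/2067 ≈ 0.0019352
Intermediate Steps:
y = -737/4 (y = -¼*737 = -737/4 ≈ -184.25)
1/(y + 701) = 1/(-737/4 + 701) = 1/(2067/4) = 4/2067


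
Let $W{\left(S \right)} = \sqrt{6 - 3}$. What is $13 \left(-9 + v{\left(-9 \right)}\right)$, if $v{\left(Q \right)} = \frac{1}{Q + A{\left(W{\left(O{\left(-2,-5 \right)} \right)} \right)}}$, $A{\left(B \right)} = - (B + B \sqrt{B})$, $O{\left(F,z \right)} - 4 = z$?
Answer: $\frac{13 \left(-82 - 9 \sqrt{3} - 9 \cdot 3^{\frac{3}{4}}\right)}{9 + \sqrt{3} + 3^{\frac{3}{4}}} \approx -118.0$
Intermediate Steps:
$O{\left(F,z \right)} = 4 + z$
$W{\left(S \right)} = \sqrt{3}$
$A{\left(B \right)} = - B - B^{\frac{3}{2}}$ ($A{\left(B \right)} = - (B + B^{\frac{3}{2}}) = - B - B^{\frac{3}{2}}$)
$v{\left(Q \right)} = \frac{1}{Q - \sqrt{3} - 3^{\frac{3}{4}}}$ ($v{\left(Q \right)} = \frac{1}{Q - \left(\sqrt{3} + \left(\sqrt{3}\right)^{\frac{3}{2}}\right)} = \frac{1}{Q - \left(\sqrt{3} + 3^{\frac{3}{4}}\right)} = \frac{1}{Q - \sqrt{3} - 3^{\frac{3}{4}}}$)
$13 \left(-9 + v{\left(-9 \right)}\right) = 13 \left(-9 - \frac{1}{\sqrt{3} + 3^{\frac{3}{4}} - -9}\right) = 13 \left(-9 - \frac{1}{\sqrt{3} + 3^{\frac{3}{4}} + 9}\right) = 13 \left(-9 - \frac{1}{9 + \sqrt{3} + 3^{\frac{3}{4}}}\right) = -117 - \frac{13}{9 + \sqrt{3} + 3^{\frac{3}{4}}}$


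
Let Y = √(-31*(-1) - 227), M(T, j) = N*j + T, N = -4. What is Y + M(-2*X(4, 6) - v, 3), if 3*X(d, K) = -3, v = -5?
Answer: -5 + 14*I ≈ -5.0 + 14.0*I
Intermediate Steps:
X(d, K) = -1 (X(d, K) = (⅓)*(-3) = -1)
M(T, j) = T - 4*j (M(T, j) = -4*j + T = T - 4*j)
Y = 14*I (Y = √(31 - 227) = √(-196) = 14*I ≈ 14.0*I)
Y + M(-2*X(4, 6) - v, 3) = 14*I + ((-2*(-1) - 1*(-5)) - 4*3) = 14*I + ((2 + 5) - 12) = 14*I + (7 - 12) = 14*I - 5 = -5 + 14*I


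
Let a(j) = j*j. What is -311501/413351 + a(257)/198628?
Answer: -34571400429/82103082428 ≈ -0.42107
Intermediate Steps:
a(j) = j²
-311501/413351 + a(257)/198628 = -311501/413351 + 257²/198628 = -311501*1/413351 + 66049*(1/198628) = -311501/413351 + 66049/198628 = -34571400429/82103082428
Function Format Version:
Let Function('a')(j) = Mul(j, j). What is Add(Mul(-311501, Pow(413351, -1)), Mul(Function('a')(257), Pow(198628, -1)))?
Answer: Rational(-34571400429, 82103082428) ≈ -0.42107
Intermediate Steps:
Function('a')(j) = Pow(j, 2)
Add(Mul(-311501, Pow(413351, -1)), Mul(Function('a')(257), Pow(198628, -1))) = Add(Mul(-311501, Pow(413351, -1)), Mul(Pow(257, 2), Pow(198628, -1))) = Add(Mul(-311501, Rational(1, 413351)), Mul(66049, Rational(1, 198628))) = Add(Rational(-311501, 413351), Rational(66049, 198628)) = Rational(-34571400429, 82103082428)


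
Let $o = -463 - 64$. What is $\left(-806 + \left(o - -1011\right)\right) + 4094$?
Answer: $3772$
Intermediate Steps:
$o = -527$
$\left(-806 + \left(o - -1011\right)\right) + 4094 = \left(-806 - -484\right) + 4094 = \left(-806 + \left(-527 + 1011\right)\right) + 4094 = \left(-806 + 484\right) + 4094 = -322 + 4094 = 3772$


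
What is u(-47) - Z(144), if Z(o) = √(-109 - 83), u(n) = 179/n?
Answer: -179/47 - 8*I*√3 ≈ -3.8085 - 13.856*I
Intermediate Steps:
Z(o) = 8*I*√3 (Z(o) = √(-192) = 8*I*√3)
u(-47) - Z(144) = 179/(-47) - 8*I*√3 = 179*(-1/47) - 8*I*√3 = -179/47 - 8*I*√3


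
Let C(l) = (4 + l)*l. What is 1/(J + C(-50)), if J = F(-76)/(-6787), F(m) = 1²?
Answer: 6787/15610099 ≈ 0.00043478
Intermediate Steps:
F(m) = 1
C(l) = l*(4 + l)
J = -1/6787 (J = 1/(-6787) = 1*(-1/6787) = -1/6787 ≈ -0.00014734)
1/(J + C(-50)) = 1/(-1/6787 - 50*(4 - 50)) = 1/(-1/6787 - 50*(-46)) = 1/(-1/6787 + 2300) = 1/(15610099/6787) = 6787/15610099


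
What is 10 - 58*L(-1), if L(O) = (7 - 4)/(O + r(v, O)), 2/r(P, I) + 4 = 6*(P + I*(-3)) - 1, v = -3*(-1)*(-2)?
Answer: 4252/25 ≈ 170.08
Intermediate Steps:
v = -6 (v = 3*(-2) = -6)
r(P, I) = 2/(-5 - 18*I + 6*P) (r(P, I) = 2/(-4 + (6*(P + I*(-3)) - 1)) = 2/(-4 + (6*(P - 3*I) - 1)) = 2/(-4 + ((-18*I + 6*P) - 1)) = 2/(-4 + (-1 - 18*I + 6*P)) = 2/(-5 - 18*I + 6*P))
L(O) = 3/(O - 2/(41 + 18*O)) (L(O) = (7 - 4)/(O - 2/(5 - 6*(-6) + 18*O)) = 3/(O - 2/(5 + 36 + 18*O)) = 3/(O - 2/(41 + 18*O)))
10 - 58*L(-1) = 10 - 174*(41 + 18*(-1))/(-2 - (41 + 18*(-1))) = 10 - 174*(41 - 18)/(-2 - (41 - 18)) = 10 - 174*23/(-2 - 1*23) = 10 - 174*23/(-2 - 23) = 10 - 174*23/(-25) = 10 - 174*(-1)*23/25 = 10 - 58*(-69/25) = 10 + 4002/25 = 4252/25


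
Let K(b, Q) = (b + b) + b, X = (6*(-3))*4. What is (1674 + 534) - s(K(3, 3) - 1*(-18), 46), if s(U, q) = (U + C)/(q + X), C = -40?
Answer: 4415/2 ≈ 2207.5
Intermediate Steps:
X = -72 (X = -18*4 = -72)
K(b, Q) = 3*b (K(b, Q) = 2*b + b = 3*b)
s(U, q) = (-40 + U)/(-72 + q) (s(U, q) = (U - 40)/(q - 72) = (-40 + U)/(-72 + q))
(1674 + 534) - s(K(3, 3) - 1*(-18), 46) = (1674 + 534) - (-40 + (3*3 - 1*(-18)))/(-72 + 46) = 2208 - (-40 + (9 + 18))/(-26) = 2208 - (-1)*(-40 + 27)/26 = 2208 - (-1)*(-13)/26 = 2208 - 1*½ = 2208 - ½ = 4415/2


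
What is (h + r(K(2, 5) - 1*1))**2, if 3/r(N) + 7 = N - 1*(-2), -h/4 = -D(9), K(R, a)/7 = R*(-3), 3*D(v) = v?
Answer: 36481/256 ≈ 142.50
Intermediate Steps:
D(v) = v/3
K(R, a) = -21*R (K(R, a) = 7*(R*(-3)) = 7*(-3*R) = -21*R)
h = 12 (h = -(-4)*(1/3)*9 = -(-4)*3 = -4*(-3) = 12)
r(N) = 3/(-5 + N) (r(N) = 3/(-7 + (N - 1*(-2))) = 3/(-7 + (N + 2)) = 3/(-7 + (2 + N)) = 3/(-5 + N))
(h + r(K(2, 5) - 1*1))**2 = (12 + 3/(-5 + (-21*2 - 1*1)))**2 = (12 + 3/(-5 + (-42 - 1)))**2 = (12 + 3/(-5 - 43))**2 = (12 + 3/(-48))**2 = (12 + 3*(-1/48))**2 = (12 - 1/16)**2 = (191/16)**2 = 36481/256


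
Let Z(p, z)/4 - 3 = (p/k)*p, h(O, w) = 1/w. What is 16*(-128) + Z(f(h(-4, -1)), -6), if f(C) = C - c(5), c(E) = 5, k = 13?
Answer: -26324/13 ≈ -2024.9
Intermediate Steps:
f(C) = -5 + C (f(C) = C - 1*5 = C - 5 = -5 + C)
Z(p, z) = 12 + 4*p²/13 (Z(p, z) = 12 + 4*((p/13)*p) = 12 + 4*(p²/13) = 12 + 4*p²/13)
16*(-128) + Z(f(h(-4, -1)), -6) = 16*(-128) + (12 + 4*(-5 + 1/(-1))²/13) = -2048 + (12 + 4*(-5 - 1)²/13) = -2048 + (12 + (4/13)*(-6)²) = -2048 + (12 + (4/13)*36) = -2048 + (12 + 144/13) = -2048 + 300/13 = -26324/13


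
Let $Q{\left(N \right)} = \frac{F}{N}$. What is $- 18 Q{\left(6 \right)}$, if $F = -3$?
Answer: $9$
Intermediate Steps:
$Q{\left(N \right)} = - \frac{3}{N}$
$- 18 Q{\left(6 \right)} = - 18 \left(- \frac{3}{6}\right) = - 18 \left(\left(-3\right) \frac{1}{6}\right) = \left(-18\right) \left(- \frac{1}{2}\right) = 9$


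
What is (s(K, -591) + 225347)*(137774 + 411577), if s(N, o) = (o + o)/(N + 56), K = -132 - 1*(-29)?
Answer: 5818995523341/47 ≈ 1.2381e+11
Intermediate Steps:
K = -103 (K = -132 + 29 = -103)
s(N, o) = 2*o/(56 + N) (s(N, o) = (2*o)/(56 + N) = 2*o/(56 + N))
(s(K, -591) + 225347)*(137774 + 411577) = (2*(-591)/(56 - 103) + 225347)*(137774 + 411577) = (2*(-591)/(-47) + 225347)*549351 = (2*(-591)*(-1/47) + 225347)*549351 = (1182/47 + 225347)*549351 = (10592491/47)*549351 = 5818995523341/47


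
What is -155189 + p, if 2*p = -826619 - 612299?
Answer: -874648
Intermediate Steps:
p = -719459 (p = (-826619 - 612299)/2 = (½)*(-1438918) = -719459)
-155189 + p = -155189 - 719459 = -874648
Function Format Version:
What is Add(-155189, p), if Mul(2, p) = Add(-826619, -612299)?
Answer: -874648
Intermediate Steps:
p = -719459 (p = Mul(Rational(1, 2), Add(-826619, -612299)) = Mul(Rational(1, 2), -1438918) = -719459)
Add(-155189, p) = Add(-155189, -719459) = -874648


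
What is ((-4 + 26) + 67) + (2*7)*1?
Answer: 103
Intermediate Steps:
((-4 + 26) + 67) + (2*7)*1 = (22 + 67) + 14*1 = 89 + 14 = 103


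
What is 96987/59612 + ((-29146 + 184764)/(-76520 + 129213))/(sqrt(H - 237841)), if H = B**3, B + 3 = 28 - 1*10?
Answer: 96987/59612 - 3383*I*sqrt(234466)/268580803 ≈ 1.627 - 0.0060991*I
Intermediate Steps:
B = 15 (B = -3 + (28 - 1*10) = -3 + (28 - 10) = -3 + 18 = 15)
H = 3375 (H = 15**3 = 3375)
96987/59612 + ((-29146 + 184764)/(-76520 + 129213))/(sqrt(H - 237841)) = 96987/59612 + ((-29146 + 184764)/(-76520 + 129213))/(sqrt(3375 - 237841)) = 96987*(1/59612) + (155618/52693)/(sqrt(-234466)) = 96987/59612 + (155618*(1/52693))/((I*sqrt(234466))) = 96987/59612 + 6766*(-I*sqrt(234466)/234466)/2291 = 96987/59612 - 3383*I*sqrt(234466)/268580803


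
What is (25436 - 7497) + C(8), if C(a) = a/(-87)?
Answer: 1560685/87 ≈ 17939.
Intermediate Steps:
C(a) = -a/87 (C(a) = a*(-1/87) = -a/87)
(25436 - 7497) + C(8) = (25436 - 7497) - 1/87*8 = 17939 - 8/87 = 1560685/87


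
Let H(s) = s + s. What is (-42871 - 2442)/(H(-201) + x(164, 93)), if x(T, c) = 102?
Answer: 45313/300 ≈ 151.04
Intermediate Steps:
H(s) = 2*s
(-42871 - 2442)/(H(-201) + x(164, 93)) = (-42871 - 2442)/(2*(-201) + 102) = -45313/(-402 + 102) = -45313/(-300) = -45313*(-1/300) = 45313/300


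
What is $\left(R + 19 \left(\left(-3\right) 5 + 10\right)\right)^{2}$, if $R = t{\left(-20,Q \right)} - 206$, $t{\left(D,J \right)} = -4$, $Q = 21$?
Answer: $93025$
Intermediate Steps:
$R = -210$ ($R = -4 - 206 = -210$)
$\left(R + 19 \left(\left(-3\right) 5 + 10\right)\right)^{2} = \left(-210 + 19 \left(\left(-3\right) 5 + 10\right)\right)^{2} = \left(-210 + 19 \left(-15 + 10\right)\right)^{2} = \left(-210 + 19 \left(-5\right)\right)^{2} = \left(-210 - 95\right)^{2} = \left(-305\right)^{2} = 93025$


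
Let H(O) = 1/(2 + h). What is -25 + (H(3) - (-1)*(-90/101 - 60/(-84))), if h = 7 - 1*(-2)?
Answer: -195093/7777 ≈ -25.086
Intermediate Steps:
h = 9 (h = 7 + 2 = 9)
H(O) = 1/11 (H(O) = 1/(2 + 9) = 1/11)
-25 + (H(3) - (-1)*(-90/101 - 60/(-84))) = -25 + (1/11 - (-1)*(-90/101 - 60/(-84))) = -25 + (1/11 - (-1)*(-90*1/101 - 60*(-1/84))) = -25 + (1/11 - (-1)*(-90/101 + 5/7)) = -25 + (1/11 - (-1)*(-125)/707) = -25 + (1/11 - 1*125/707) = -25 + (1/11 - 125/707) = -25 - 668/7777 = -195093/7777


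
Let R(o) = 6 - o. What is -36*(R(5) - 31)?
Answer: 1080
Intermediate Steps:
-36*(R(5) - 31) = -36*((6 - 1*5) - 31) = -36*((6 - 5) - 31) = -36*(1 - 31) = -36*(-30) = 1080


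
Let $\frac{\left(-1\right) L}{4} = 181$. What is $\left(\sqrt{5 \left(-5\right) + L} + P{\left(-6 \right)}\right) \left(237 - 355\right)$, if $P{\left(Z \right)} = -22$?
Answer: $2596 - 118 i \sqrt{749} \approx 2596.0 - 3229.4 i$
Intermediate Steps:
$L = -724$ ($L = \left(-4\right) 181 = -724$)
$\left(\sqrt{5 \left(-5\right) + L} + P{\left(-6 \right)}\right) \left(237 - 355\right) = \left(\sqrt{5 \left(-5\right) - 724} - 22\right) \left(237 - 355\right) = \left(\sqrt{-25 - 724} - 22\right) \left(-118\right) = \left(\sqrt{-749} - 22\right) \left(-118\right) = \left(i \sqrt{749} - 22\right) \left(-118\right) = \left(-22 + i \sqrt{749}\right) \left(-118\right) = 2596 - 118 i \sqrt{749}$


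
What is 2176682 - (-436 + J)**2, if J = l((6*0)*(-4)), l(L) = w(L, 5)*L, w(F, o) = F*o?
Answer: 1986586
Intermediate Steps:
l(L) = 5*L**2 (l(L) = (L*5)*L = (5*L)*L = 5*L**2)
J = 0 (J = 5*((6*0)*(-4))**2 = 5*(0*(-4))**2 = 5*0**2 = 5*0 = 0)
2176682 - (-436 + J)**2 = 2176682 - (-436 + 0)**2 = 2176682 - 1*(-436)**2 = 2176682 - 1*190096 = 2176682 - 190096 = 1986586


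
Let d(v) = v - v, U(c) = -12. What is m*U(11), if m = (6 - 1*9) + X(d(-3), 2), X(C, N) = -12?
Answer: 180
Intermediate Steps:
d(v) = 0
m = -15 (m = (6 - 1*9) - 12 = (6 - 9) - 12 = -3 - 12 = -15)
m*U(11) = -15*(-12) = 180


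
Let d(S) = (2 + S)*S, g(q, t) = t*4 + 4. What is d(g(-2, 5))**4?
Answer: 151613669376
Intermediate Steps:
g(q, t) = 4 + 4*t (g(q, t) = 4*t + 4 = 4 + 4*t)
d(S) = S*(2 + S)
d(g(-2, 5))**4 = ((4 + 4*5)*(2 + (4 + 4*5)))**4 = ((4 + 20)*(2 + (4 + 20)))**4 = (24*(2 + 24))**4 = (24*26)**4 = 624**4 = 151613669376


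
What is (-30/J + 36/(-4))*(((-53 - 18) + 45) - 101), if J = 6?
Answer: 1778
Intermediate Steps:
(-30/J + 36/(-4))*(((-53 - 18) + 45) - 101) = (-30/6 + 36/(-4))*(((-53 - 18) + 45) - 101) = (-30*1/6 + 36*(-1/4))*((-71 + 45) - 101) = (-5 - 9)*(-26 - 101) = -14*(-127) = 1778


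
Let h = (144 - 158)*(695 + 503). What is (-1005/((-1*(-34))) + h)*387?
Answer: -221074911/34 ≈ -6.5022e+6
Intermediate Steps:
h = -16772 (h = -14*1198 = -16772)
(-1005/((-1*(-34))) + h)*387 = (-1005/((-1*(-34))) - 16772)*387 = (-1005/34 - 16772)*387 = -571253/34*387 = -221074911/34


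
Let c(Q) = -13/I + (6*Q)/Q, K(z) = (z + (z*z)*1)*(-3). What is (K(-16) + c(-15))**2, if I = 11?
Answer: 61889689/121 ≈ 5.1149e+5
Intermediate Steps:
K(z) = -3*z - 3*z**2 (K(z) = (z + z**2*1)*(-3) = (z + z**2)*(-3) = -3*z - 3*z**2)
c(Q) = 53/11 (c(Q) = -13/11 + (6*Q)/Q = -13*1/11 + 6 = -13/11 + 6 = 53/11)
(K(-16) + c(-15))**2 = (-3*(-16)*(1 - 16) + 53/11)**2 = (-3*(-16)*(-15) + 53/11)**2 = (-720 + 53/11)**2 = (-7867/11)**2 = 61889689/121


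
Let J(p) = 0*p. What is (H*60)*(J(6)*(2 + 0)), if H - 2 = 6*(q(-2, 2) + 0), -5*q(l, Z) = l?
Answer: 0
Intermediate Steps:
J(p) = 0
q(l, Z) = -l/5
H = 22/5 (H = 2 + 6*(-⅕*(-2) + 0) = 2 + 6*(⅖ + 0) = 2 + 6*(⅖) = 2 + 12/5 = 22/5 ≈ 4.4000)
(H*60)*(J(6)*(2 + 0)) = ((22/5)*60)*(0*(2 + 0)) = 264*(0*2) = 264*0 = 0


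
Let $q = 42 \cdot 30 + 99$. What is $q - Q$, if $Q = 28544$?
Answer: $-27185$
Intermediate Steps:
$q = 1359$ ($q = 1260 + 99 = 1359$)
$q - Q = 1359 - 28544 = -27185$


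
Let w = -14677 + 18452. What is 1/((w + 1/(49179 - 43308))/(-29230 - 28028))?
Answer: -168080859/11081513 ≈ -15.168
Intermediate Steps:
w = 3775
1/((w + 1/(49179 - 43308))/(-29230 - 28028)) = 1/((3775 + 1/(49179 - 43308))/(-29230 - 28028)) = 1/((3775 + 1/5871)/(-57258)) = 1/((3775 + 1/5871)*(-1/57258)) = 1/((22163026/5871)*(-1/57258)) = 1/(-11081513/168080859) = -168080859/11081513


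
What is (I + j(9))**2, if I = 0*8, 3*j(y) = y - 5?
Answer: 16/9 ≈ 1.7778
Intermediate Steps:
j(y) = -5/3 + y/3 (j(y) = (y - 5)/3 = (-5 + y)/3 = -5/3 + y/3)
I = 0
(I + j(9))**2 = (0 + (-5/3 + (1/3)*9))**2 = (0 + (-5/3 + 3))**2 = (0 + 4/3)**2 = (4/3)**2 = 16/9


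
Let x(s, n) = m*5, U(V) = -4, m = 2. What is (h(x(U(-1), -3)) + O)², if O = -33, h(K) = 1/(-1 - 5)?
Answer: 39601/36 ≈ 1100.0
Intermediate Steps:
x(s, n) = 10 (x(s, n) = 2*5 = 10)
h(K) = -⅙ (h(K) = 1/(-6) = -⅙)
(h(x(U(-1), -3)) + O)² = (-⅙ - 33)² = (-199/6)² = 39601/36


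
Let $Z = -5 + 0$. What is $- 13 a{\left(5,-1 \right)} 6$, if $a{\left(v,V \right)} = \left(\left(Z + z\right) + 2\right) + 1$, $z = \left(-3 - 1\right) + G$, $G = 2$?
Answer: $312$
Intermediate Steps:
$Z = -5$
$z = -2$ ($z = \left(-3 - 1\right) + 2 = -4 + 2 = -2$)
$a{\left(v,V \right)} = -4$ ($a{\left(v,V \right)} = \left(\left(-5 - 2\right) + 2\right) + 1 = \left(-7 + 2\right) + 1 = -5 + 1 = -4$)
$- 13 a{\left(5,-1 \right)} 6 = \left(-13\right) \left(-4\right) 6 = 52 \cdot 6 = 312$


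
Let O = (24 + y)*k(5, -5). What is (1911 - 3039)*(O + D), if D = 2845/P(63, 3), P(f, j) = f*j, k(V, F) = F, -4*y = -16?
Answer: 8879240/63 ≈ 1.4094e+5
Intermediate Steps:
y = 4 (y = -¼*(-16) = 4)
O = -140 (O = (24 + 4)*(-5) = 28*(-5) = -140)
D = 2845/189 (D = 2845/((63*3)) = 2845/189 ≈ 15.053)
(1911 - 3039)*(O + D) = (1911 - 3039)*(-140 + 2845/189) = -1128*(-23615/189) = 8879240/63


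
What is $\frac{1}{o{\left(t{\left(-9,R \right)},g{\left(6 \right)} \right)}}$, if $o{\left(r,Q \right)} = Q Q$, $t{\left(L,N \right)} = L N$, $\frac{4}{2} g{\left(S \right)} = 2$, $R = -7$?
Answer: $1$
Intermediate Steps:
$g{\left(S \right)} = 1$ ($g{\left(S \right)} = \frac{1}{2} \cdot 2 = 1$)
$o{\left(r,Q \right)} = Q^{2}$
$\frac{1}{o{\left(t{\left(-9,R \right)},g{\left(6 \right)} \right)}} = \frac{1}{1^{2}} = 1^{-1} = 1$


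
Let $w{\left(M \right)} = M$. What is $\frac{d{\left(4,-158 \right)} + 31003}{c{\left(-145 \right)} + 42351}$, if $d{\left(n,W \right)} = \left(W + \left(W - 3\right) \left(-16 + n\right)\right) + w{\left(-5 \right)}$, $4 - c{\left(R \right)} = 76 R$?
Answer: $\frac{32772}{53375} \approx 0.614$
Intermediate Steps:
$c{\left(R \right)} = 4 - 76 R$
$d{\left(n,W \right)} = -5 + W + \left(-16 + n\right) \left(-3 + W\right)$ ($d{\left(n,W \right)} = \left(W + \left(W - 3\right) \left(-16 + n\right)\right) - 5 = \left(W + \left(-3 + W\right) \left(-16 + n\right)\right) - 5 = \left(W + \left(-16 + n\right) \left(-3 + W\right)\right) - 5 = -5 + W + \left(-16 + n\right) \left(-3 + W\right)$)
$\frac{d{\left(4,-158 \right)} + 31003}{c{\left(-145 \right)} + 42351} = \frac{\left(43 - -2370 - 12 - 632\right) + 31003}{\left(4 - -11020\right) + 42351} = \frac{\left(43 + 2370 - 12 - 632\right) + 31003}{\left(4 + 11020\right) + 42351} = \frac{1769 + 31003}{11024 + 42351} = \frac{32772}{53375}$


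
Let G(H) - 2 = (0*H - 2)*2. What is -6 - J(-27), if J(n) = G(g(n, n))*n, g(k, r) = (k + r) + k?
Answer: -60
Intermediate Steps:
g(k, r) = r + 2*k
G(H) = -2 (G(H) = 2 + (0*H - 2)*2 = 2 + (0 - 2)*2 = 2 - 2*2 = 2 - 4 = -2)
J(n) = -2*n
-6 - J(-27) = -6 - (-2)*(-27) = -6 - 1*54 = -6 - 54 = -60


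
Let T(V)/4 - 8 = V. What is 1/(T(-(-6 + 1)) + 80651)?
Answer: 1/80703 ≈ 1.2391e-5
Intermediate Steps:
T(V) = 32 + 4*V
1/(T(-(-6 + 1)) + 80651) = 1/((32 + 4*(-(-6 + 1))) + 80651) = 1/((32 + 4*(-1*(-5))) + 80651) = 1/((32 + 4*5) + 80651) = 1/((32 + 20) + 80651) = 1/(52 + 80651) = 1/80703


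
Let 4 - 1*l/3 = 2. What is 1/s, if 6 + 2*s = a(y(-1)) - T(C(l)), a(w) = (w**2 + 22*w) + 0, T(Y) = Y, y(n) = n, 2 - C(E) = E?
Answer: -2/23 ≈ -0.086957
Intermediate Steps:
l = 6 (l = 12 - 3*2 = 12 - 6 = 6)
C(E) = 2 - E
a(w) = w**2 + 22*w
s = -23/2 (s = -3 + (-(22 - 1) - (2 - 1*6))/2 = -3 + (-1*21 - (2 - 6))/2 = -3 + (-21 - 1*(-4))/2 = -3 + (-21 + 4)/2 = -3 + (1/2)*(-17) = -3 - 17/2 = -23/2 ≈ -11.500)
1/s = 1/(-23/2) = -2/23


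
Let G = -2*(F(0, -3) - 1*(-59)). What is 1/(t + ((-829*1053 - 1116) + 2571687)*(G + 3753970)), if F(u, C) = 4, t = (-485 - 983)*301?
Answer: 1/6372652763228 ≈ 1.5692e-13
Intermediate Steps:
t = -441868 (t = -1468*301 = -441868)
G = -126 (G = -2*(4 - 1*(-59)) = -2*(4 + 59) = -2*63 = -126)
1/(t + ((-829*1053 - 1116) + 2571687)*(G + 3753970)) = 1/(-441868 + ((-829*1053 - 1116) + 2571687)*(-126 + 3753970)) = 1/(-441868 + ((-872937 - 1116) + 2571687)*3753844) = 1/(-441868 + (-874053 + 2571687)*3753844) = 1/(-441868 + 1697634*3753844) = 1/(-441868 + 6372653205096) = 1/6372652763228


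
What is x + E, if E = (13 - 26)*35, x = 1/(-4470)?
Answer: -2033851/4470 ≈ -455.00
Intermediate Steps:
x = -1/4470 ≈ -0.00022371
E = -455 (E = -13*35 = -455)
x + E = -1/4470 - 455 = -2033851/4470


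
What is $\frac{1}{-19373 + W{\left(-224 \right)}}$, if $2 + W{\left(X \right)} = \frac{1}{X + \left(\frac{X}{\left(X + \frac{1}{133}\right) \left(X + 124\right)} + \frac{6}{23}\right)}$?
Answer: $- \frac{3832783454}{74260196551075} \approx -5.1613 \cdot 10^{-5}$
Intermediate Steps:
$W{\left(X \right)} = -2 + \frac{1}{\frac{6}{23} + X + \frac{X}{\left(124 + X\right) \left(\frac{1}{133} + X\right)}}$ ($W{\left(X \right)} = -2 + \frac{1}{X + \left(\frac{X}{\left(X + \frac{1}{133}\right) \left(X + 124\right)} + \frac{6}{23}\right)} = -2 + \frac{1}{X + \left(\frac{X}{\left(X + \frac{1}{133}\right) \left(124 + X\right)} + 6 \cdot \frac{1}{23}\right)} = -2 + \frac{1}{X + \left(\frac{X}{\left(\frac{1}{133} + X\right) \left(124 + X\right)} + \frac{6}{23}\right)} = -2 + \frac{1}{X + \left(\frac{X}{\left(124 + X\right) \left(\frac{1}{133} + X\right)} + \frac{6}{23}\right)} = -2 + \frac{1}{X + \left(\frac{6}{23} + \frac{X}{\left(124 + X\right) \left(\frac{1}{133} + X\right)}\right)} = -2 + \frac{1}{\frac{6}{23} + X + \frac{X}{\left(124 + X\right) \left(\frac{1}{133} + X\right)}}$)
$\frac{1}{-19373 + W{\left(-224 \right)}} = \frac{1}{-19373 + \frac{1364 - 757215 \left(-224\right)^{2} - 6118 \left(-224\right)^{3} + 169601 \left(-224\right)}{744 + 3059 \left(-224\right)^{3} + 104869 \left(-224\right) + 380137 \left(-224\right)^{2}}} = \frac{1}{-19373 + \frac{1364 - 37994019840 - -68762796032 - 37990624}{744 + 3059 \left(-11239424\right) - 23490656 + 380137 \cdot 50176}} = \frac{1}{-19373 + \frac{1364 - 37994019840 + 68762796032 - 37990624}{744 - 34381398016 - 23490656 + 19073754112}} = \frac{1}{-19373 + \frac{1}{-15331133816} \cdot 30730786932} = \frac{1}{-19373 - \frac{7682696733}{3832783454}} = \frac{1}{- \frac{74260196551075}{3832783454}} = - \frac{3832783454}{74260196551075}$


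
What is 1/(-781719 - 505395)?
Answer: -1/1287114 ≈ -7.7693e-7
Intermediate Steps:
1/(-781719 - 505395) = 1/(-1287114) = -1/1287114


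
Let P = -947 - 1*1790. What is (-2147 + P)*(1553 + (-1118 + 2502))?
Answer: -14344308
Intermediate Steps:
P = -2737 (P = -947 - 1790 = -2737)
(-2147 + P)*(1553 + (-1118 + 2502)) = (-2147 - 2737)*(1553 + (-1118 + 2502)) = -4884*(1553 + 1384) = -4884*2937 = -14344308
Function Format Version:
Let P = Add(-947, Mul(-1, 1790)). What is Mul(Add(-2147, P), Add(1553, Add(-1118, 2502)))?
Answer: -14344308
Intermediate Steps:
P = -2737 (P = Add(-947, -1790) = -2737)
Mul(Add(-2147, P), Add(1553, Add(-1118, 2502))) = Mul(Add(-2147, -2737), Add(1553, Add(-1118, 2502))) = Mul(-4884, Add(1553, 1384)) = Mul(-4884, 2937) = -14344308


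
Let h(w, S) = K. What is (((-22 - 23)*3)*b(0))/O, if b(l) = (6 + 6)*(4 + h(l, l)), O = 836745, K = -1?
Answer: -324/55783 ≈ -0.0058082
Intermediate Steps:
h(w, S) = -1
b(l) = 36 (b(l) = (6 + 6)*(4 - 1) = 12*3 = 36)
(((-22 - 23)*3)*b(0))/O = (((-22 - 23)*3)*36)/836745 = (-45*3*36)*(1/836745) = -135*36*(1/836745) = -4860*1/836745 = -324/55783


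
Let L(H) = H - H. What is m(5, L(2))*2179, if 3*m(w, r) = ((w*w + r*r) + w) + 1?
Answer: 67549/3 ≈ 22516.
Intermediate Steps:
L(H) = 0
m(w, r) = 1/3 + w/3 + r**2/3 + w**2/3 (m(w, r) = (((w*w + r*r) + w) + 1)/3 = (((w**2 + r**2) + w) + 1)/3 = (((r**2 + w**2) + w) + 1)/3 = ((w + r**2 + w**2) + 1)/3 = (1 + w + r**2 + w**2)/3 = 1/3 + w/3 + r**2/3 + w**2/3)
m(5, L(2))*2179 = (1/3 + (1/3)*5 + (1/3)*0**2 + (1/3)*5**2)*2179 = (1/3 + 5/3 + (1/3)*0 + (1/3)*25)*2179 = (1/3 + 5/3 + 0 + 25/3)*2179 = (31/3)*2179 = 67549/3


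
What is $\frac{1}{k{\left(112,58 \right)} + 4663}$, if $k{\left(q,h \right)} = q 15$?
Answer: $\frac{1}{6343} \approx 0.00015765$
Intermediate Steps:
$k{\left(q,h \right)} = 15 q$
$\frac{1}{k{\left(112,58 \right)} + 4663} = \frac{1}{15 \cdot 112 + 4663} = \frac{1}{1680 + 4663} = \frac{1}{6343}$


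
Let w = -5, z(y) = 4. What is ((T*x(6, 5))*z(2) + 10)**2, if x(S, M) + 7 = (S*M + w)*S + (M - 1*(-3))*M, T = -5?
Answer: 13322500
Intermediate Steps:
x(S, M) = -7 + M*(3 + M) + S*(-5 + M*S) (x(S, M) = -7 + ((S*M - 5)*S + (M - 1*(-3))*M) = -7 + ((M*S - 5)*S + (M + 3)*M) = -7 + ((-5 + M*S)*S + (3 + M)*M) = -7 + (S*(-5 + M*S) + M*(3 + M)) = -7 + (M*(3 + M) + S*(-5 + M*S)) = -7 + M*(3 + M) + S*(-5 + M*S))
((T*x(6, 5))*z(2) + 10)**2 = (-5*(-7 + 5**2 - 5*6 + 3*5 + 5*6**2)*4 + 10)**2 = (-5*(-7 + 25 - 30 + 15 + 5*36)*4 + 10)**2 = (-5*(-7 + 25 - 30 + 15 + 180)*4 + 10)**2 = (-5*183*4 + 10)**2 = (-915*4 + 10)**2 = (-3660 + 10)**2 = (-3650)**2 = 13322500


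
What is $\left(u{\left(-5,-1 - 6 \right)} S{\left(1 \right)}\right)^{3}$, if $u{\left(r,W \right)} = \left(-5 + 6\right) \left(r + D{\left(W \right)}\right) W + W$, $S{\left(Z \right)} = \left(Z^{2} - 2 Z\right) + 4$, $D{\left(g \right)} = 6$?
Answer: $-74088$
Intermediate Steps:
$S{\left(Z \right)} = 4 + Z^{2} - 2 Z$
$u{\left(r,W \right)} = W + W \left(6 + r\right)$ ($u{\left(r,W \right)} = \left(-5 + 6\right) \left(r + 6\right) W + W = 1 \left(6 + r\right) W + W = \left(6 + r\right) W + W = W \left(6 + r\right) + W = W + W \left(6 + r\right)$)
$\left(u{\left(-5,-1 - 6 \right)} S{\left(1 \right)}\right)^{3} = \left(\left(-1 - 6\right) \left(7 - 5\right) \left(4 + 1^{2} - 2\right)\right)^{3} = \left(\left(-1 - 6\right) 2 \left(4 + 1 - 2\right)\right)^{3} = \left(\left(-7\right) 2 \cdot 3\right)^{3} = \left(\left(-14\right) 3\right)^{3} = \left(-42\right)^{3} = -74088$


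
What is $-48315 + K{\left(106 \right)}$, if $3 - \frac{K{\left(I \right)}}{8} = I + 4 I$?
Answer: $-52531$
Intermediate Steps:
$K{\left(I \right)} = 24 - 40 I$ ($K{\left(I \right)} = 24 - 8 \left(I + 4 I\right) = 24 - 8 \cdot 5 I = 24 - 40 I$)
$-48315 + K{\left(106 \right)} = -48315 + \left(24 - 4240\right) = -48315 - 4216 = -52531$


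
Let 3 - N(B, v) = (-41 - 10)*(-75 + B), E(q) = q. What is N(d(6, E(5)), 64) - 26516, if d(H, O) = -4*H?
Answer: -31562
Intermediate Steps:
N(B, v) = -3822 + 51*B (N(B, v) = 3 - (-41 - 10)*(-75 + B) = 3 - (-51)*(-75 + B) = 3 - (3825 - 51*B) = 3 + (-3825 + 51*B) = -3822 + 51*B)
N(d(6, E(5)), 64) - 26516 = (-3822 + 51*(-4*6)) - 26516 = (-3822 + 51*(-24)) - 26516 = (-3822 - 1224) - 26516 = -5046 - 26516 = -31562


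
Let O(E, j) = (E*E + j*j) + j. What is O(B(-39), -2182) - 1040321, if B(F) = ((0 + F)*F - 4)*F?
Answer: 3503979190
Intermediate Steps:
B(F) = F*(-4 + F**2) (B(F) = (F*F - 4)*F = (F**2 - 4)*F = (-4 + F**2)*F = F*(-4 + F**2))
O(E, j) = j + E**2 + j**2 (O(E, j) = (E**2 + j**2) + j = j + E**2 + j**2)
O(B(-39), -2182) - 1040321 = (-2182 + (-39*(-4 + (-39)**2))**2 + (-2182)**2) - 1040321 = (-2182 + (-39*(-4 + 1521))**2 + 4761124) - 1040321 = (-2182 + (-39*1517)**2 + 4761124) - 1040321 = (-2182 + (-59163)**2 + 4761124) - 1040321 = (-2182 + 3500260569 + 4761124) - 1040321 = 3505019511 - 1040321 = 3503979190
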